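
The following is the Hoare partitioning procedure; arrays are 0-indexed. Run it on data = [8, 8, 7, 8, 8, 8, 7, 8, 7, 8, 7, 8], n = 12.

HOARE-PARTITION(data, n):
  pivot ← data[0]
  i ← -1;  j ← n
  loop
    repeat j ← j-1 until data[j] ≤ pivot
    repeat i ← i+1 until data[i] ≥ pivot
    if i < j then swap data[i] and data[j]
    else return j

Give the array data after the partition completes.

[8, 7, 7, 8, 7, 8, 7, 8, 8, 8, 8, 8]

pivot=8
j stops at 11 (8), i stops at 0 (8); swap ⇒ [8, 8, 7, 8, 8, 8, 7, 8, 7, 8, 7, 8]
j stops at 10 (7), i stops at 1 (8); swap ⇒ [8, 7, 7, 8, 8, 8, 7, 8, 7, 8, 8, 8]
j stops at 9 (8), i stops at 3 (8); swap ⇒ [8, 7, 7, 8, 8, 8, 7, 8, 7, 8, 8, 8]
j stops at 8 (7), i stops at 4 (8); swap ⇒ [8, 7, 7, 8, 7, 8, 7, 8, 8, 8, 8, 8]
j stops at 7 (8), i stops at 5 (8); swap ⇒ [8, 7, 7, 8, 7, 8, 7, 8, 8, 8, 8, 8]
j stops at 6, i stops at 7; i≥j ⇒ return 6. data=[8, 7, 7, 8, 7, 8, 7, 8, 8, 8, 8, 8]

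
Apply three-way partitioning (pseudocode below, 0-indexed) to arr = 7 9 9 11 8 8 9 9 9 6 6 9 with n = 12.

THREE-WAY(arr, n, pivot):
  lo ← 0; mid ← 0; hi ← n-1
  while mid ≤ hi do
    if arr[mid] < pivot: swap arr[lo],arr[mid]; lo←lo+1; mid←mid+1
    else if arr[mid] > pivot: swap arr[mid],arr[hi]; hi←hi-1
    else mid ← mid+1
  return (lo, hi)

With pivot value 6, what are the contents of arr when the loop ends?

lo=0 mid=0 hi=11
7>6: swap(0,11), hi=10 ⇒ 9 9 9 11 8 8 9 9 9 6 6 7
9>6: swap(0,10), hi=9 ⇒ 6 9 9 11 8 8 9 9 9 6 9 7
6=6: mid=1
9>6: swap(1,9), hi=8 ⇒ 6 6 9 11 8 8 9 9 9 9 9 7
6=6: mid=2
9>6: swap(2,8), hi=7 ⇒ 6 6 9 11 8 8 9 9 9 9 9 7
9>6: swap(2,7), hi=6 ⇒ 6 6 9 11 8 8 9 9 9 9 9 7
9>6: swap(2,6), hi=5 ⇒ 6 6 9 11 8 8 9 9 9 9 9 7
9>6: swap(2,5), hi=4 ⇒ 6 6 8 11 8 9 9 9 9 9 9 7
8>6: swap(2,4), hi=3 ⇒ 6 6 8 11 8 9 9 9 9 9 9 7
8>6: swap(2,3), hi=2 ⇒ 6 6 11 8 8 9 9 9 9 9 9 7
11>6: swap(2,2), hi=1 ⇒ 6 6 11 8 8 9 9 9 9 9 9 7
done. lo=0 hi=1; arr=6 6 11 8 8 9 9 9 9 9 9 7

6 6 11 8 8 9 9 9 9 9 9 7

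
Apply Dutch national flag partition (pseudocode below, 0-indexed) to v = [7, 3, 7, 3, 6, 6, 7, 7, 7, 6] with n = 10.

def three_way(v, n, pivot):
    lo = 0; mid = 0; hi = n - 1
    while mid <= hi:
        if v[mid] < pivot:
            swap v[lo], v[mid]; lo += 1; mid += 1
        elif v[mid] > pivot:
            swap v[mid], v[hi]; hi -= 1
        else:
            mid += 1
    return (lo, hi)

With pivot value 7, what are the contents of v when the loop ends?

lo=0 mid=0 hi=9
7=7: mid=1
3<7: swap(0,1), lo=1 mid=2 ⇒ [3, 7, 7, 3, 6, 6, 7, 7, 7, 6]
7=7: mid=3
3<7: swap(1,3), lo=2 mid=4 ⇒ [3, 3, 7, 7, 6, 6, 7, 7, 7, 6]
6<7: swap(2,4), lo=3 mid=5 ⇒ [3, 3, 6, 7, 7, 6, 7, 7, 7, 6]
6<7: swap(3,5), lo=4 mid=6 ⇒ [3, 3, 6, 6, 7, 7, 7, 7, 7, 6]
7=7: mid=7
7=7: mid=8
7=7: mid=9
6<7: swap(4,9), lo=5 mid=10 ⇒ [3, 3, 6, 6, 6, 7, 7, 7, 7, 7]
done. lo=5 hi=9; v=[3, 3, 6, 6, 6, 7, 7, 7, 7, 7]

[3, 3, 6, 6, 6, 7, 7, 7, 7, 7]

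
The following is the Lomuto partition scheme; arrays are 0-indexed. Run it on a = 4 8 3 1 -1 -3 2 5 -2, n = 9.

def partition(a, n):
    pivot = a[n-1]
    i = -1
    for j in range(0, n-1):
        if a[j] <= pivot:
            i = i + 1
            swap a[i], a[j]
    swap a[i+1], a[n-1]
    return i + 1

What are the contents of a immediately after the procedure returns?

-3 -2 3 1 -1 4 2 5 8

pivot = a[8] = -2; i = -1
j=0: a[0]=4 > -2 → no swap
j=1: a[1]=8 > -2 → no swap
j=2: a[2]=3 > -2 → no swap
j=3: a[3]=1 > -2 → no swap
j=4: a[4]=-1 > -2 → no swap
j=5: a[5]=-3 ≤ -2 → i=0, swap a[0],a[5] → -3 8 3 1 -1 4 2 5 -2
j=6: a[6]=2 > -2 → no swap
j=7: a[7]=5 > -2 → no swap
final swap a[1],a[8] → -3 -2 3 1 -1 4 2 5 8; return 1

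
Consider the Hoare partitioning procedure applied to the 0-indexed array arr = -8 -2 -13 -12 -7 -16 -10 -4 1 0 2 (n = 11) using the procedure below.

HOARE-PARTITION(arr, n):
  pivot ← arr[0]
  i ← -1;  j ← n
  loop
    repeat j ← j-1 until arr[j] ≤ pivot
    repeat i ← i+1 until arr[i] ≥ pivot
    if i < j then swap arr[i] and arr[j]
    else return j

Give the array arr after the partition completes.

pivot=-8
j stops at 6 (-10), i stops at 0 (-8); swap ⇒ -10 -2 -13 -12 -7 -16 -8 -4 1 0 2
j stops at 5 (-16), i stops at 1 (-2); swap ⇒ -10 -16 -13 -12 -7 -2 -8 -4 1 0 2
j stops at 3, i stops at 4; i≥j ⇒ return 3. arr=-10 -16 -13 -12 -7 -2 -8 -4 1 0 2

-10 -16 -13 -12 -7 -2 -8 -4 1 0 2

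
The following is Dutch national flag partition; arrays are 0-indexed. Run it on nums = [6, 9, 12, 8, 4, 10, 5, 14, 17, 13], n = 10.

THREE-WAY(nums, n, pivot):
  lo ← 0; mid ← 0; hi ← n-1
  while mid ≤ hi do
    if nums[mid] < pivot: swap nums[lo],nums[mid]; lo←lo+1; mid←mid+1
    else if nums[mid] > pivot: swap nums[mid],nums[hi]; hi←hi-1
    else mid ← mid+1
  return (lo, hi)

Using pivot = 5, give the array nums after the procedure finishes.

[4, 5, 8, 12, 10, 9, 14, 17, 13, 6]

pivot = 5; lo=0, mid=0, hi=9
nums[mid]=6>5: swap nums[0],nums[9]; hi=8 → [13, 9, 12, 8, 4, 10, 5, 14, 17, 6]
nums[mid]=13>5: swap nums[0],nums[8]; hi=7 → [17, 9, 12, 8, 4, 10, 5, 14, 13, 6]
nums[mid]=17>5: swap nums[0],nums[7]; hi=6 → [14, 9, 12, 8, 4, 10, 5, 17, 13, 6]
nums[mid]=14>5: swap nums[0],nums[6]; hi=5 → [5, 9, 12, 8, 4, 10, 14, 17, 13, 6]
nums[mid]=5=5: mid=1
nums[mid]=9>5: swap nums[1],nums[5]; hi=4 → [5, 10, 12, 8, 4, 9, 14, 17, 13, 6]
nums[mid]=10>5: swap nums[1],nums[4]; hi=3 → [5, 4, 12, 8, 10, 9, 14, 17, 13, 6]
nums[mid]=4<5: swap nums[0],nums[1]; lo=1,mid=2 → [4, 5, 12, 8, 10, 9, 14, 17, 13, 6]
nums[mid]=12>5: swap nums[2],nums[3]; hi=2 → [4, 5, 8, 12, 10, 9, 14, 17, 13, 6]
nums[mid]=8>5: swap nums[2],nums[2]; hi=1 → [4, 5, 8, 12, 10, 9, 14, 17, 13, 6]
end: lo=1, hi=1; nums = [4, 5, 8, 12, 10, 9, 14, 17, 13, 6]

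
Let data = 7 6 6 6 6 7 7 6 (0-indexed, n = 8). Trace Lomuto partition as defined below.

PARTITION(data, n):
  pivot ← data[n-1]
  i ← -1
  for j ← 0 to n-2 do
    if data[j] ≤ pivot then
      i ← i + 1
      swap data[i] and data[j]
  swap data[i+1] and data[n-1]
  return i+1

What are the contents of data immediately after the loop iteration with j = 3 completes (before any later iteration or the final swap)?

6 6 6 7 6 7 7 6

pivot = data[7] = 6; i = -1
j=0: data[0]=7 > 6 → no swap
j=1: data[1]=6 ≤ 6 → i=0, swap data[0],data[1] → 6 7 6 6 6 7 7 6
j=2: data[2]=6 ≤ 6 → i=1, swap data[1],data[2] → 6 6 7 6 6 7 7 6
j=3: data[3]=6 ≤ 6 → i=2, swap data[2],data[3] → 6 6 6 7 6 7 7 6
(after j=3) data = 6 6 6 7 6 7 7 6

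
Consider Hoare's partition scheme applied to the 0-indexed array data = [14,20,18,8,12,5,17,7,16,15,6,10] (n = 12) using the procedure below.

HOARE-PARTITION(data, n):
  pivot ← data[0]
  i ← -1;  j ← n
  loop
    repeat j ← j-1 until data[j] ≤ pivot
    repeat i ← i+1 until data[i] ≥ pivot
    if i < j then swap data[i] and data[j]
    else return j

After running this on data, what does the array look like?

[10,6,7,8,12,5,17,18,16,15,20,14]

pivot=14
j stops at 11 (10), i stops at 0 (14); swap ⇒ [10,20,18,8,12,5,17,7,16,15,6,14]
j stops at 10 (6), i stops at 1 (20); swap ⇒ [10,6,18,8,12,5,17,7,16,15,20,14]
j stops at 7 (7), i stops at 2 (18); swap ⇒ [10,6,7,8,12,5,17,18,16,15,20,14]
j stops at 5, i stops at 6; i≥j ⇒ return 5. data=[10,6,7,8,12,5,17,18,16,15,20,14]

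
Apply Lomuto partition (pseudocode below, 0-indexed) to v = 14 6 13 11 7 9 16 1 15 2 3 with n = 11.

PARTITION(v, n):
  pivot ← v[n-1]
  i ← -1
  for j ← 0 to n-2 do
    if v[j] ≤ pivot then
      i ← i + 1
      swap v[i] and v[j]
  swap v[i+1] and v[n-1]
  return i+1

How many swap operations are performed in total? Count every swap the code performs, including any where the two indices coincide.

3

pivot = v[10] = 3; i = -1
j=0: v[0]=14 > 3 → no swap
j=1: v[1]=6 > 3 → no swap
j=2: v[2]=13 > 3 → no swap
j=3: v[3]=11 > 3 → no swap
j=4: v[4]=7 > 3 → no swap
j=5: v[5]=9 > 3 → no swap
j=6: v[6]=16 > 3 → no swap
j=7: v[7]=1 ≤ 3 → i=0, swap v[0],v[7] → 1 6 13 11 7 9 16 14 15 2 3
j=8: v[8]=15 > 3 → no swap
j=9: v[9]=2 ≤ 3 → i=1, swap v[1],v[9] → 1 2 13 11 7 9 16 14 15 6 3
final swap v[2],v[10] → 1 2 3 11 7 9 16 14 15 6 13; return 2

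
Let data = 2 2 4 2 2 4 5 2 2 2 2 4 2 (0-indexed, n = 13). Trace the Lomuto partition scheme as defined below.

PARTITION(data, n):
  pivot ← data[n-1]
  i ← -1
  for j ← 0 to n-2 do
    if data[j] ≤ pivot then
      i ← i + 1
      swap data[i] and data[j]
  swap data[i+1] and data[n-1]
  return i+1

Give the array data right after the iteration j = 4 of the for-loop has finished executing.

pivot=2, i=-1
j=0: 2≤2, i=0, swap(0,0) ⇒ 2 2 4 2 2 4 5 2 2 2 2 4 2
j=1: 2≤2, i=1, swap(1,1) ⇒ 2 2 4 2 2 4 5 2 2 2 2 4 2
j=2: 4>2, skip
j=3: 2≤2, i=2, swap(2,3) ⇒ 2 2 2 4 2 4 5 2 2 2 2 4 2
j=4: 2≤2, i=3, swap(3,4) ⇒ 2 2 2 2 4 4 5 2 2 2 2 4 2
(after j=4) data = 2 2 2 2 4 4 5 2 2 2 2 4 2

2 2 2 2 4 4 5 2 2 2 2 4 2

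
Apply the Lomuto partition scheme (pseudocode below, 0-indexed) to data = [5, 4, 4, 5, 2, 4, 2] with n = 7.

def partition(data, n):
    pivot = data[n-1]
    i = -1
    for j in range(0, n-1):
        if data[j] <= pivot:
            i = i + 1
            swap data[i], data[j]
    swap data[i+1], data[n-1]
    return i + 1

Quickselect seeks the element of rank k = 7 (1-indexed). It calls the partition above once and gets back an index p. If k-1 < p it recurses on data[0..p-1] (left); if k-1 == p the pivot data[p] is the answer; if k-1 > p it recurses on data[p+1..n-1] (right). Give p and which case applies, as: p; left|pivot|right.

pivot = data[6] = 2; i = -1
j=0: data[0]=5 > 2 → no swap
j=1: data[1]=4 > 2 → no swap
j=2: data[2]=4 > 2 → no swap
j=3: data[3]=5 > 2 → no swap
j=4: data[4]=2 ≤ 2 → i=0, swap data[0],data[4] → [2, 4, 4, 5, 5, 4, 2]
j=5: data[5]=4 > 2 → no swap
final swap data[1],data[6] → [2, 2, 4, 5, 5, 4, 4]; return 1
p = 1; k-1 = 6 > 1 ⇒ right

1; right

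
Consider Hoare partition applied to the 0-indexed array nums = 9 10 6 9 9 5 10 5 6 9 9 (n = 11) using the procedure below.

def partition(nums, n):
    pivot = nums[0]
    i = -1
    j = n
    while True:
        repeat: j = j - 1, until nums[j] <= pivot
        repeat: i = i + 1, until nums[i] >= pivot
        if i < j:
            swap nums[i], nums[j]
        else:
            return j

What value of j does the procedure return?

pivot=9
j stops at 10 (9), i stops at 0 (9); swap ⇒ 9 10 6 9 9 5 10 5 6 9 9
j stops at 9 (9), i stops at 1 (10); swap ⇒ 9 9 6 9 9 5 10 5 6 10 9
j stops at 8 (6), i stops at 3 (9); swap ⇒ 9 9 6 6 9 5 10 5 9 10 9
j stops at 7 (5), i stops at 4 (9); swap ⇒ 9 9 6 6 5 5 10 9 9 10 9
j stops at 5, i stops at 6; i≥j ⇒ return 5. nums=9 9 6 6 5 5 10 9 9 10 9

5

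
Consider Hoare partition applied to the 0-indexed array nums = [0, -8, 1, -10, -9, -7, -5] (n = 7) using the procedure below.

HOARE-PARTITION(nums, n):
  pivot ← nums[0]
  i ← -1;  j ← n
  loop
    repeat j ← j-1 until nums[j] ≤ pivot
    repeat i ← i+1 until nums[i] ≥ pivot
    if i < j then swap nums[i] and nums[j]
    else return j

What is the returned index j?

4

pivot = nums[0] = 0; i = -1, j = 7
j→6 (nums[6]=-5≤0), i→0 (nums[0]=0≥0); i<j, swap → [-5, -8, 1, -10, -9, -7, 0]
j→5 (nums[5]=-7≤0), i→2 (nums[2]=1≥0); i<j, swap → [-5, -8, -7, -10, -9, 1, 0]
j→4, i→5; i≥j, return j=4. nums = [-5, -8, -7, -10, -9, 1, 0]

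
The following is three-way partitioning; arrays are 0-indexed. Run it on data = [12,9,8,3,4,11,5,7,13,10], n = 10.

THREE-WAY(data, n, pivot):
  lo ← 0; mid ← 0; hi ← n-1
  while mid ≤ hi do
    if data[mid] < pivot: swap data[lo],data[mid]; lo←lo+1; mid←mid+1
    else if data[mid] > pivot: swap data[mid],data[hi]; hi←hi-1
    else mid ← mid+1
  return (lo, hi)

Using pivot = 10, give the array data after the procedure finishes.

[9,8,3,4,7,5,10,13,11,12]

lo=0 mid=0 hi=9
12>10: swap(0,9), hi=8 ⇒ [10,9,8,3,4,11,5,7,13,12]
10=10: mid=1
9<10: swap(0,1), lo=1 mid=2 ⇒ [9,10,8,3,4,11,5,7,13,12]
8<10: swap(1,2), lo=2 mid=3 ⇒ [9,8,10,3,4,11,5,7,13,12]
3<10: swap(2,3), lo=3 mid=4 ⇒ [9,8,3,10,4,11,5,7,13,12]
4<10: swap(3,4), lo=4 mid=5 ⇒ [9,8,3,4,10,11,5,7,13,12]
11>10: swap(5,8), hi=7 ⇒ [9,8,3,4,10,13,5,7,11,12]
13>10: swap(5,7), hi=6 ⇒ [9,8,3,4,10,7,5,13,11,12]
7<10: swap(4,5), lo=5 mid=6 ⇒ [9,8,3,4,7,10,5,13,11,12]
5<10: swap(5,6), lo=6 mid=7 ⇒ [9,8,3,4,7,5,10,13,11,12]
done. lo=6 hi=6; data=[9,8,3,4,7,5,10,13,11,12]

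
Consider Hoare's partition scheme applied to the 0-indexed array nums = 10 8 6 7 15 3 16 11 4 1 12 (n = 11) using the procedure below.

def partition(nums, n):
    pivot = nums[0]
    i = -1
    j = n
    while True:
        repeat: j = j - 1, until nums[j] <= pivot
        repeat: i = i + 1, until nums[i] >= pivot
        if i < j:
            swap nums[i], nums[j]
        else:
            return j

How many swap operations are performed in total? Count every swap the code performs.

2

pivot=10
j stops at 9 (1), i stops at 0 (10); swap ⇒ 1 8 6 7 15 3 16 11 4 10 12
j stops at 8 (4), i stops at 4 (15); swap ⇒ 1 8 6 7 4 3 16 11 15 10 12
j stops at 5, i stops at 6; i≥j ⇒ return 5. nums=1 8 6 7 4 3 16 11 15 10 12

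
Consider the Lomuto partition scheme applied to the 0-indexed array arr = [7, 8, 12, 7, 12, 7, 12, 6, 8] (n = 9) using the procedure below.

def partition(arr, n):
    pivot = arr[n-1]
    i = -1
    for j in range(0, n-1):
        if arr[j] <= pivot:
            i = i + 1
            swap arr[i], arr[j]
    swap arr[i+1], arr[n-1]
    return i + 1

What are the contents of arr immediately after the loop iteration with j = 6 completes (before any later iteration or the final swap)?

pivot = arr[8] = 8; i = -1
j=0: arr[0]=7 ≤ 8 → i=0, swap arr[0],arr[0] (no change) → [7, 8, 12, 7, 12, 7, 12, 6, 8]
j=1: arr[1]=8 ≤ 8 → i=1, swap arr[1],arr[1] (no change) → [7, 8, 12, 7, 12, 7, 12, 6, 8]
j=2: arr[2]=12 > 8 → no swap
j=3: arr[3]=7 ≤ 8 → i=2, swap arr[2],arr[3] → [7, 8, 7, 12, 12, 7, 12, 6, 8]
j=4: arr[4]=12 > 8 → no swap
j=5: arr[5]=7 ≤ 8 → i=3, swap arr[3],arr[5] → [7, 8, 7, 7, 12, 12, 12, 6, 8]
j=6: arr[6]=12 > 8 → no swap
(after j=6) arr = [7, 8, 7, 7, 12, 12, 12, 6, 8]

[7, 8, 7, 7, 12, 12, 12, 6, 8]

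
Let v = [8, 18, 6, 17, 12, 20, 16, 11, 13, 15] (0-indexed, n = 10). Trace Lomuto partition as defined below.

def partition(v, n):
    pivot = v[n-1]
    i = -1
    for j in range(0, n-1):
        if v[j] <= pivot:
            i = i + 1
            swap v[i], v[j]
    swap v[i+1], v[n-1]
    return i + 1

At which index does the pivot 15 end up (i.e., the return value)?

5

pivot=15, i=-1
j=0: 8≤15, i=0, swap(0,0) ⇒ [8, 18, 6, 17, 12, 20, 16, 11, 13, 15]
j=1: 18>15, skip
j=2: 6≤15, i=1, swap(1,2) ⇒ [8, 6, 18, 17, 12, 20, 16, 11, 13, 15]
j=3: 17>15, skip
j=4: 12≤15, i=2, swap(2,4) ⇒ [8, 6, 12, 17, 18, 20, 16, 11, 13, 15]
j=5: 20>15, skip
j=6: 16>15, skip
j=7: 11≤15, i=3, swap(3,7) ⇒ [8, 6, 12, 11, 18, 20, 16, 17, 13, 15]
j=8: 13≤15, i=4, swap(4,8) ⇒ [8, 6, 12, 11, 13, 20, 16, 17, 18, 15]
swap(5,9) ⇒ [8, 6, 12, 11, 13, 15, 16, 17, 18, 20]; return 5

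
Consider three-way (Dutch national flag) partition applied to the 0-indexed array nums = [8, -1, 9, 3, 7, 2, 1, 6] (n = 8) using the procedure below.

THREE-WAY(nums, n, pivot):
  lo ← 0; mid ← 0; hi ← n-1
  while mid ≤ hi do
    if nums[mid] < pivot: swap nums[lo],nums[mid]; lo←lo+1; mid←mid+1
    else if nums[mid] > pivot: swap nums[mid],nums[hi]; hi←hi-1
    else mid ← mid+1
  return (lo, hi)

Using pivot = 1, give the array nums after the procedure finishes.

[-1, 1, 3, 7, 2, 9, 6, 8]

pivot = 1; lo=0, mid=0, hi=7
nums[mid]=8>1: swap nums[0],nums[7]; hi=6 → [6, -1, 9, 3, 7, 2, 1, 8]
nums[mid]=6>1: swap nums[0],nums[6]; hi=5 → [1, -1, 9, 3, 7, 2, 6, 8]
nums[mid]=1=1: mid=1
nums[mid]=-1<1: swap nums[0],nums[1]; lo=1,mid=2 → [-1, 1, 9, 3, 7, 2, 6, 8]
nums[mid]=9>1: swap nums[2],nums[5]; hi=4 → [-1, 1, 2, 3, 7, 9, 6, 8]
nums[mid]=2>1: swap nums[2],nums[4]; hi=3 → [-1, 1, 7, 3, 2, 9, 6, 8]
nums[mid]=7>1: swap nums[2],nums[3]; hi=2 → [-1, 1, 3, 7, 2, 9, 6, 8]
nums[mid]=3>1: swap nums[2],nums[2]; hi=1 → [-1, 1, 3, 7, 2, 9, 6, 8]
end: lo=1, hi=1; nums = [-1, 1, 3, 7, 2, 9, 6, 8]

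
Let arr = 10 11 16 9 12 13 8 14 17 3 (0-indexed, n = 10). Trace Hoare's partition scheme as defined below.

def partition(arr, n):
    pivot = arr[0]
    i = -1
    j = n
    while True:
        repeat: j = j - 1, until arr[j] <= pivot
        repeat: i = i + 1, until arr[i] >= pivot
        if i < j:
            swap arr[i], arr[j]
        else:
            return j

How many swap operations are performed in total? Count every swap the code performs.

3

pivot = arr[0] = 10; i = -1, j = 10
j→9 (arr[9]=3≤10), i→0 (arr[0]=10≥10); i<j, swap → 3 11 16 9 12 13 8 14 17 10
j→6 (arr[6]=8≤10), i→1 (arr[1]=11≥10); i<j, swap → 3 8 16 9 12 13 11 14 17 10
j→3 (arr[3]=9≤10), i→2 (arr[2]=16≥10); i<j, swap → 3 8 9 16 12 13 11 14 17 10
j→2, i→3; i≥j, return j=2. arr = 3 8 9 16 12 13 11 14 17 10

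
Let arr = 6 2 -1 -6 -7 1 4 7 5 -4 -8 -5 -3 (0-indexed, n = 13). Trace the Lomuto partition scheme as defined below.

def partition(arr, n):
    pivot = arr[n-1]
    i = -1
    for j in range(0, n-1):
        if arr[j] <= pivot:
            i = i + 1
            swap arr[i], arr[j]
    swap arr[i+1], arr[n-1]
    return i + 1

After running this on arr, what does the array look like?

-6 -7 -4 -8 -5 -3 4 7 5 -1 6 2 1

pivot = arr[12] = -3; i = -1
j=0: arr[0]=6 > -3 → no swap
j=1: arr[1]=2 > -3 → no swap
j=2: arr[2]=-1 > -3 → no swap
j=3: arr[3]=-6 ≤ -3 → i=0, swap arr[0],arr[3] → -6 2 -1 6 -7 1 4 7 5 -4 -8 -5 -3
j=4: arr[4]=-7 ≤ -3 → i=1, swap arr[1],arr[4] → -6 -7 -1 6 2 1 4 7 5 -4 -8 -5 -3
j=5: arr[5]=1 > -3 → no swap
j=6: arr[6]=4 > -3 → no swap
j=7: arr[7]=7 > -3 → no swap
j=8: arr[8]=5 > -3 → no swap
j=9: arr[9]=-4 ≤ -3 → i=2, swap arr[2],arr[9] → -6 -7 -4 6 2 1 4 7 5 -1 -8 -5 -3
j=10: arr[10]=-8 ≤ -3 → i=3, swap arr[3],arr[10] → -6 -7 -4 -8 2 1 4 7 5 -1 6 -5 -3
j=11: arr[11]=-5 ≤ -3 → i=4, swap arr[4],arr[11] → -6 -7 -4 -8 -5 1 4 7 5 -1 6 2 -3
final swap arr[5],arr[12] → -6 -7 -4 -8 -5 -3 4 7 5 -1 6 2 1; return 5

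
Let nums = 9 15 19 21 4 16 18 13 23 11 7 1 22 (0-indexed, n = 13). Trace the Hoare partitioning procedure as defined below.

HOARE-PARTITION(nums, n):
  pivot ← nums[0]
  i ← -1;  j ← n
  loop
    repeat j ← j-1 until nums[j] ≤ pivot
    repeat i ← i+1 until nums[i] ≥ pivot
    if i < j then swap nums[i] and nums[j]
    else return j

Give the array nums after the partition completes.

pivot=9
j stops at 11 (1), i stops at 0 (9); swap ⇒ 1 15 19 21 4 16 18 13 23 11 7 9 22
j stops at 10 (7), i stops at 1 (15); swap ⇒ 1 7 19 21 4 16 18 13 23 11 15 9 22
j stops at 4 (4), i stops at 2 (19); swap ⇒ 1 7 4 21 19 16 18 13 23 11 15 9 22
j stops at 2, i stops at 3; i≥j ⇒ return 2. nums=1 7 4 21 19 16 18 13 23 11 15 9 22

1 7 4 21 19 16 18 13 23 11 15 9 22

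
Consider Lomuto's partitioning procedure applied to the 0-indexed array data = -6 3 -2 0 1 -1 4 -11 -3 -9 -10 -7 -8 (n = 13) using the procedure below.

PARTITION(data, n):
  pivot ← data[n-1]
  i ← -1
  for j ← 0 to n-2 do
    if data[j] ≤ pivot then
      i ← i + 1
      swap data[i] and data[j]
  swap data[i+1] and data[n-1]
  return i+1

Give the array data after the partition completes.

-11 -9 -10 -8 1 -1 4 -6 -3 3 -2 -7 0

pivot=-8, i=-1
j=0: -6>-8, skip
j=1: 3>-8, skip
j=2: -2>-8, skip
j=3: 0>-8, skip
j=4: 1>-8, skip
j=5: -1>-8, skip
j=6: 4>-8, skip
j=7: -11≤-8, i=0, swap(0,7) ⇒ -11 3 -2 0 1 -1 4 -6 -3 -9 -10 -7 -8
j=8: -3>-8, skip
j=9: -9≤-8, i=1, swap(1,9) ⇒ -11 -9 -2 0 1 -1 4 -6 -3 3 -10 -7 -8
j=10: -10≤-8, i=2, swap(2,10) ⇒ -11 -9 -10 0 1 -1 4 -6 -3 3 -2 -7 -8
j=11: -7>-8, skip
swap(3,12) ⇒ -11 -9 -10 -8 1 -1 4 -6 -3 3 -2 -7 0; return 3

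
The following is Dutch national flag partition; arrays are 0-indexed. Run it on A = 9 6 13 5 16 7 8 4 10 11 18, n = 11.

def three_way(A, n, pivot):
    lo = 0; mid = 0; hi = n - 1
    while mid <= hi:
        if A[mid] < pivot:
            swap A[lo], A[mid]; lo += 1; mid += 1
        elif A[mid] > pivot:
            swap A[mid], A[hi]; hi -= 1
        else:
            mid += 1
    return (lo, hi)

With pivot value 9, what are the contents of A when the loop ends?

6 4 5 8 7 9 16 10 11 18 13

pivot = 9; lo=0, mid=0, hi=10
A[mid]=9=9: mid=1
A[mid]=6<9: swap A[0],A[1]; lo=1,mid=2 → 6 9 13 5 16 7 8 4 10 11 18
A[mid]=13>9: swap A[2],A[10]; hi=9 → 6 9 18 5 16 7 8 4 10 11 13
A[mid]=18>9: swap A[2],A[9]; hi=8 → 6 9 11 5 16 7 8 4 10 18 13
A[mid]=11>9: swap A[2],A[8]; hi=7 → 6 9 10 5 16 7 8 4 11 18 13
A[mid]=10>9: swap A[2],A[7]; hi=6 → 6 9 4 5 16 7 8 10 11 18 13
A[mid]=4<9: swap A[1],A[2]; lo=2,mid=3 → 6 4 9 5 16 7 8 10 11 18 13
A[mid]=5<9: swap A[2],A[3]; lo=3,mid=4 → 6 4 5 9 16 7 8 10 11 18 13
A[mid]=16>9: swap A[4],A[6]; hi=5 → 6 4 5 9 8 7 16 10 11 18 13
A[mid]=8<9: swap A[3],A[4]; lo=4,mid=5 → 6 4 5 8 9 7 16 10 11 18 13
A[mid]=7<9: swap A[4],A[5]; lo=5,mid=6 → 6 4 5 8 7 9 16 10 11 18 13
end: lo=5, hi=5; A = 6 4 5 8 7 9 16 10 11 18 13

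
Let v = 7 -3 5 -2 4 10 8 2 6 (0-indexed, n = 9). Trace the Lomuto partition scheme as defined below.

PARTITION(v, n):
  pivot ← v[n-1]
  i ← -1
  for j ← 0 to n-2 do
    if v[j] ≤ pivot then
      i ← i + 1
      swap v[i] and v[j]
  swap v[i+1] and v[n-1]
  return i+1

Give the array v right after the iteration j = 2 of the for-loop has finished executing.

pivot=6, i=-1
j=0: 7>6, skip
j=1: -3≤6, i=0, swap(0,1) ⇒ -3 7 5 -2 4 10 8 2 6
j=2: 5≤6, i=1, swap(1,2) ⇒ -3 5 7 -2 4 10 8 2 6
(after j=2) v = -3 5 7 -2 4 10 8 2 6

-3 5 7 -2 4 10 8 2 6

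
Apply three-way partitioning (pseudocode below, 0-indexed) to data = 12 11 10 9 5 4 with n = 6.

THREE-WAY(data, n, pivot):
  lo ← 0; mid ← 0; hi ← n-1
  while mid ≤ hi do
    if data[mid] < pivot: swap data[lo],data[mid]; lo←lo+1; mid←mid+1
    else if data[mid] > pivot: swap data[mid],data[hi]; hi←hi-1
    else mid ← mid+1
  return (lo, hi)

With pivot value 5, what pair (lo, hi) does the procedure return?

(1, 1)

lo=0 mid=0 hi=5
12>5: swap(0,5), hi=4 ⇒ 4 11 10 9 5 12
4<5: swap(0,0), lo=1 mid=1 ⇒ 4 11 10 9 5 12
11>5: swap(1,4), hi=3 ⇒ 4 5 10 9 11 12
5=5: mid=2
10>5: swap(2,3), hi=2 ⇒ 4 5 9 10 11 12
9>5: swap(2,2), hi=1 ⇒ 4 5 9 10 11 12
done. lo=1 hi=1; data=4 5 9 10 11 12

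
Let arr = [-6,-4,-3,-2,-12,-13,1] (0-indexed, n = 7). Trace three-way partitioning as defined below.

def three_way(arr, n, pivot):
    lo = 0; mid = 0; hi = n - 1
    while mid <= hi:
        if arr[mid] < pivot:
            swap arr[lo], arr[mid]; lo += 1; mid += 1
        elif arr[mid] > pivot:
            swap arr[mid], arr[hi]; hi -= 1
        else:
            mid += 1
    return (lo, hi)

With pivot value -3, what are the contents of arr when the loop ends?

[-6,-4,-13,-12,-3,1,-2]

lo=0 mid=0 hi=6
-6<-3: swap(0,0), lo=1 mid=1 ⇒ [-6,-4,-3,-2,-12,-13,1]
-4<-3: swap(1,1), lo=2 mid=2 ⇒ [-6,-4,-3,-2,-12,-13,1]
-3=-3: mid=3
-2>-3: swap(3,6), hi=5 ⇒ [-6,-4,-3,1,-12,-13,-2]
1>-3: swap(3,5), hi=4 ⇒ [-6,-4,-3,-13,-12,1,-2]
-13<-3: swap(2,3), lo=3 mid=4 ⇒ [-6,-4,-13,-3,-12,1,-2]
-12<-3: swap(3,4), lo=4 mid=5 ⇒ [-6,-4,-13,-12,-3,1,-2]
done. lo=4 hi=4; arr=[-6,-4,-13,-12,-3,1,-2]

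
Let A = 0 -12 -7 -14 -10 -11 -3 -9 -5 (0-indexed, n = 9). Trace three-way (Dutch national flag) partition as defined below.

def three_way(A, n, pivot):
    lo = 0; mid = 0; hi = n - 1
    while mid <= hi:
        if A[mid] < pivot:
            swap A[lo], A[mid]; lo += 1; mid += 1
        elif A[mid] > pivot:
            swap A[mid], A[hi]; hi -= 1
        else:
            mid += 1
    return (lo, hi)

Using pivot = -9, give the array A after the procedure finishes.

lo=0 mid=0 hi=8
0>-9: swap(0,8), hi=7 ⇒ -5 -12 -7 -14 -10 -11 -3 -9 0
-5>-9: swap(0,7), hi=6 ⇒ -9 -12 -7 -14 -10 -11 -3 -5 0
-9=-9: mid=1
-12<-9: swap(0,1), lo=1 mid=2 ⇒ -12 -9 -7 -14 -10 -11 -3 -5 0
-7>-9: swap(2,6), hi=5 ⇒ -12 -9 -3 -14 -10 -11 -7 -5 0
-3>-9: swap(2,5), hi=4 ⇒ -12 -9 -11 -14 -10 -3 -7 -5 0
-11<-9: swap(1,2), lo=2 mid=3 ⇒ -12 -11 -9 -14 -10 -3 -7 -5 0
-14<-9: swap(2,3), lo=3 mid=4 ⇒ -12 -11 -14 -9 -10 -3 -7 -5 0
-10<-9: swap(3,4), lo=4 mid=5 ⇒ -12 -11 -14 -10 -9 -3 -7 -5 0
done. lo=4 hi=4; A=-12 -11 -14 -10 -9 -3 -7 -5 0

-12 -11 -14 -10 -9 -3 -7 -5 0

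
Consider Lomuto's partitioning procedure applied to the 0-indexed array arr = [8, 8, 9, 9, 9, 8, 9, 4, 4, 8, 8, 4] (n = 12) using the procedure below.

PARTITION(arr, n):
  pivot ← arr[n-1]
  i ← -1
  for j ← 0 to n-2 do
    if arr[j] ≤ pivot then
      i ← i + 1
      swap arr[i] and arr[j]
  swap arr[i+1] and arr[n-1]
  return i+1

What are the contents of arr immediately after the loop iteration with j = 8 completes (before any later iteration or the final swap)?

pivot = arr[11] = 4; i = -1
j=0: arr[0]=8 > 4 → no swap
j=1: arr[1]=8 > 4 → no swap
j=2: arr[2]=9 > 4 → no swap
j=3: arr[3]=9 > 4 → no swap
j=4: arr[4]=9 > 4 → no swap
j=5: arr[5]=8 > 4 → no swap
j=6: arr[6]=9 > 4 → no swap
j=7: arr[7]=4 ≤ 4 → i=0, swap arr[0],arr[7] → [4, 8, 9, 9, 9, 8, 9, 8, 4, 8, 8, 4]
j=8: arr[8]=4 ≤ 4 → i=1, swap arr[1],arr[8] → [4, 4, 9, 9, 9, 8, 9, 8, 8, 8, 8, 4]
(after j=8) arr = [4, 4, 9, 9, 9, 8, 9, 8, 8, 8, 8, 4]

[4, 4, 9, 9, 9, 8, 9, 8, 8, 8, 8, 4]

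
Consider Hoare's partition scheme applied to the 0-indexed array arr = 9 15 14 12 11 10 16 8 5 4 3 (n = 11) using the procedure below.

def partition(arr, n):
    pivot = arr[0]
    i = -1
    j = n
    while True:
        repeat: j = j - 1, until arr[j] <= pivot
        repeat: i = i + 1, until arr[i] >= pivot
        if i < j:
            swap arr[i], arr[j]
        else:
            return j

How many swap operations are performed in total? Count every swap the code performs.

pivot = arr[0] = 9; i = -1, j = 11
j→10 (arr[10]=3≤9), i→0 (arr[0]=9≥9); i<j, swap → 3 15 14 12 11 10 16 8 5 4 9
j→9 (arr[9]=4≤9), i→1 (arr[1]=15≥9); i<j, swap → 3 4 14 12 11 10 16 8 5 15 9
j→8 (arr[8]=5≤9), i→2 (arr[2]=14≥9); i<j, swap → 3 4 5 12 11 10 16 8 14 15 9
j→7 (arr[7]=8≤9), i→3 (arr[3]=12≥9); i<j, swap → 3 4 5 8 11 10 16 12 14 15 9
j→3, i→4; i≥j, return j=3. arr = 3 4 5 8 11 10 16 12 14 15 9

4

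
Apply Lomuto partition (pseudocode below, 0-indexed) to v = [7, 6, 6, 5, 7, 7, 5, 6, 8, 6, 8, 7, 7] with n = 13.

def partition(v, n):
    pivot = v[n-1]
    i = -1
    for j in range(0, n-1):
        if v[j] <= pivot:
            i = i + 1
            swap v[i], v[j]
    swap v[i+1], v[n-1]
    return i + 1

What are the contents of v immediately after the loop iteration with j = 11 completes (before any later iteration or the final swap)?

pivot=7, i=-1
j=0: 7≤7, i=0, swap(0,0) ⇒ [7, 6, 6, 5, 7, 7, 5, 6, 8, 6, 8, 7, 7]
j=1: 6≤7, i=1, swap(1,1) ⇒ [7, 6, 6, 5, 7, 7, 5, 6, 8, 6, 8, 7, 7]
j=2: 6≤7, i=2, swap(2,2) ⇒ [7, 6, 6, 5, 7, 7, 5, 6, 8, 6, 8, 7, 7]
j=3: 5≤7, i=3, swap(3,3) ⇒ [7, 6, 6, 5, 7, 7, 5, 6, 8, 6, 8, 7, 7]
j=4: 7≤7, i=4, swap(4,4) ⇒ [7, 6, 6, 5, 7, 7, 5, 6, 8, 6, 8, 7, 7]
j=5: 7≤7, i=5, swap(5,5) ⇒ [7, 6, 6, 5, 7, 7, 5, 6, 8, 6, 8, 7, 7]
j=6: 5≤7, i=6, swap(6,6) ⇒ [7, 6, 6, 5, 7, 7, 5, 6, 8, 6, 8, 7, 7]
j=7: 6≤7, i=7, swap(7,7) ⇒ [7, 6, 6, 5, 7, 7, 5, 6, 8, 6, 8, 7, 7]
j=8: 8>7, skip
j=9: 6≤7, i=8, swap(8,9) ⇒ [7, 6, 6, 5, 7, 7, 5, 6, 6, 8, 8, 7, 7]
j=10: 8>7, skip
j=11: 7≤7, i=9, swap(9,11) ⇒ [7, 6, 6, 5, 7, 7, 5, 6, 6, 7, 8, 8, 7]
(after j=11) v = [7, 6, 6, 5, 7, 7, 5, 6, 6, 7, 8, 8, 7]

[7, 6, 6, 5, 7, 7, 5, 6, 6, 7, 8, 8, 7]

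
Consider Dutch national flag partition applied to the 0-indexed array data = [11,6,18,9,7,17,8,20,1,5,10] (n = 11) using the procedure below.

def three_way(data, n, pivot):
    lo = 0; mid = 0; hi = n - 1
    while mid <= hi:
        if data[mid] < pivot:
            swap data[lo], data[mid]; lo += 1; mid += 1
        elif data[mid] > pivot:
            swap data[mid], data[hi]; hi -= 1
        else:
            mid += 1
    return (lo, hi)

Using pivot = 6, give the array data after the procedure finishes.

lo=0 mid=0 hi=10
11>6: swap(0,10), hi=9 ⇒ [10,6,18,9,7,17,8,20,1,5,11]
10>6: swap(0,9), hi=8 ⇒ [5,6,18,9,7,17,8,20,1,10,11]
5<6: swap(0,0), lo=1 mid=1 ⇒ [5,6,18,9,7,17,8,20,1,10,11]
6=6: mid=2
18>6: swap(2,8), hi=7 ⇒ [5,6,1,9,7,17,8,20,18,10,11]
1<6: swap(1,2), lo=2 mid=3 ⇒ [5,1,6,9,7,17,8,20,18,10,11]
9>6: swap(3,7), hi=6 ⇒ [5,1,6,20,7,17,8,9,18,10,11]
20>6: swap(3,6), hi=5 ⇒ [5,1,6,8,7,17,20,9,18,10,11]
8>6: swap(3,5), hi=4 ⇒ [5,1,6,17,7,8,20,9,18,10,11]
17>6: swap(3,4), hi=3 ⇒ [5,1,6,7,17,8,20,9,18,10,11]
7>6: swap(3,3), hi=2 ⇒ [5,1,6,7,17,8,20,9,18,10,11]
done. lo=2 hi=2; data=[5,1,6,7,17,8,20,9,18,10,11]

[5,1,6,7,17,8,20,9,18,10,11]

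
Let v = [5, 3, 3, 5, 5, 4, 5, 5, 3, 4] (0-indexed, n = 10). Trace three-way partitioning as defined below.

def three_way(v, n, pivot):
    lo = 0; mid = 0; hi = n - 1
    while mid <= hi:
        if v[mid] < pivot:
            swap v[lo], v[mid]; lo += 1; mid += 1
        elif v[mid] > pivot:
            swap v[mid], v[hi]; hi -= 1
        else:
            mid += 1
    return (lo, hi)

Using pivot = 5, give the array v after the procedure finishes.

[3, 3, 4, 3, 4, 5, 5, 5, 5, 5]

pivot = 5; lo=0, mid=0, hi=9
v[mid]=5=5: mid=1
v[mid]=3<5: swap v[0],v[1]; lo=1,mid=2 → [3, 5, 3, 5, 5, 4, 5, 5, 3, 4]
v[mid]=3<5: swap v[1],v[2]; lo=2,mid=3 → [3, 3, 5, 5, 5, 4, 5, 5, 3, 4]
v[mid]=5=5: mid=4
v[mid]=5=5: mid=5
v[mid]=4<5: swap v[2],v[5]; lo=3,mid=6 → [3, 3, 4, 5, 5, 5, 5, 5, 3, 4]
v[mid]=5=5: mid=7
v[mid]=5=5: mid=8
v[mid]=3<5: swap v[3],v[8]; lo=4,mid=9 → [3, 3, 4, 3, 5, 5, 5, 5, 5, 4]
v[mid]=4<5: swap v[4],v[9]; lo=5,mid=10 → [3, 3, 4, 3, 4, 5, 5, 5, 5, 5]
end: lo=5, hi=9; v = [3, 3, 4, 3, 4, 5, 5, 5, 5, 5]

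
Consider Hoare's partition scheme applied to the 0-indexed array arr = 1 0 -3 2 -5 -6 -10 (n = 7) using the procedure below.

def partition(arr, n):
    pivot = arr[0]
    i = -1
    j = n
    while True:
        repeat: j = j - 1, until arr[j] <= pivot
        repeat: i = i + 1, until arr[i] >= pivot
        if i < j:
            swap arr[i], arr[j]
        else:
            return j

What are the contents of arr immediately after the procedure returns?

pivot=1
j stops at 6 (-10), i stops at 0 (1); swap ⇒ -10 0 -3 2 -5 -6 1
j stops at 5 (-6), i stops at 3 (2); swap ⇒ -10 0 -3 -6 -5 2 1
j stops at 4, i stops at 5; i≥j ⇒ return 4. arr=-10 0 -3 -6 -5 2 1

-10 0 -3 -6 -5 2 1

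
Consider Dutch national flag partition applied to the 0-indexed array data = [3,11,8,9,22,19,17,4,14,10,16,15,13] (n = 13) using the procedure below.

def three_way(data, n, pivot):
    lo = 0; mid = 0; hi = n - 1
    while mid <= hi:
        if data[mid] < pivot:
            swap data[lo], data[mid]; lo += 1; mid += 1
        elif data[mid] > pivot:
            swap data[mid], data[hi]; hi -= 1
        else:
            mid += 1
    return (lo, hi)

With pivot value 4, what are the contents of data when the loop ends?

pivot = 4; lo=0, mid=0, hi=12
data[mid]=3<4: swap data[0],data[0]; lo=1,mid=1 → [3,11,8,9,22,19,17,4,14,10,16,15,13]
data[mid]=11>4: swap data[1],data[12]; hi=11 → [3,13,8,9,22,19,17,4,14,10,16,15,11]
data[mid]=13>4: swap data[1],data[11]; hi=10 → [3,15,8,9,22,19,17,4,14,10,16,13,11]
data[mid]=15>4: swap data[1],data[10]; hi=9 → [3,16,8,9,22,19,17,4,14,10,15,13,11]
data[mid]=16>4: swap data[1],data[9]; hi=8 → [3,10,8,9,22,19,17,4,14,16,15,13,11]
data[mid]=10>4: swap data[1],data[8]; hi=7 → [3,14,8,9,22,19,17,4,10,16,15,13,11]
data[mid]=14>4: swap data[1],data[7]; hi=6 → [3,4,8,9,22,19,17,14,10,16,15,13,11]
data[mid]=4=4: mid=2
data[mid]=8>4: swap data[2],data[6]; hi=5 → [3,4,17,9,22,19,8,14,10,16,15,13,11]
data[mid]=17>4: swap data[2],data[5]; hi=4 → [3,4,19,9,22,17,8,14,10,16,15,13,11]
data[mid]=19>4: swap data[2],data[4]; hi=3 → [3,4,22,9,19,17,8,14,10,16,15,13,11]
data[mid]=22>4: swap data[2],data[3]; hi=2 → [3,4,9,22,19,17,8,14,10,16,15,13,11]
data[mid]=9>4: swap data[2],data[2]; hi=1 → [3,4,9,22,19,17,8,14,10,16,15,13,11]
end: lo=1, hi=1; data = [3,4,9,22,19,17,8,14,10,16,15,13,11]

[3,4,9,22,19,17,8,14,10,16,15,13,11]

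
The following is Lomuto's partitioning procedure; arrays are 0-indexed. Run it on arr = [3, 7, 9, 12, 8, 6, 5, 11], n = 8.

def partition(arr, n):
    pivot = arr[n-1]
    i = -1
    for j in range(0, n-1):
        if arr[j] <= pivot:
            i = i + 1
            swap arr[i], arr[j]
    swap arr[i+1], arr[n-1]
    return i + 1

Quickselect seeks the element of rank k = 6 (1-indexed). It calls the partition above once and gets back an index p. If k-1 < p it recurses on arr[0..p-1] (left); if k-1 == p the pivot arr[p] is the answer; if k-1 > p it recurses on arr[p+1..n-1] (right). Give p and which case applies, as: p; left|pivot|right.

pivot = arr[7] = 11; i = -1
j=0: arr[0]=3 ≤ 11 → i=0, swap arr[0],arr[0] (no change) → [3, 7, 9, 12, 8, 6, 5, 11]
j=1: arr[1]=7 ≤ 11 → i=1, swap arr[1],arr[1] (no change) → [3, 7, 9, 12, 8, 6, 5, 11]
j=2: arr[2]=9 ≤ 11 → i=2, swap arr[2],arr[2] (no change) → [3, 7, 9, 12, 8, 6, 5, 11]
j=3: arr[3]=12 > 11 → no swap
j=4: arr[4]=8 ≤ 11 → i=3, swap arr[3],arr[4] → [3, 7, 9, 8, 12, 6, 5, 11]
j=5: arr[5]=6 ≤ 11 → i=4, swap arr[4],arr[5] → [3, 7, 9, 8, 6, 12, 5, 11]
j=6: arr[6]=5 ≤ 11 → i=5, swap arr[5],arr[6] → [3, 7, 9, 8, 6, 5, 12, 11]
final swap arr[6],arr[7] → [3, 7, 9, 8, 6, 5, 11, 12]; return 6
p = 6; k-1 = 5 < 6 ⇒ left

6; left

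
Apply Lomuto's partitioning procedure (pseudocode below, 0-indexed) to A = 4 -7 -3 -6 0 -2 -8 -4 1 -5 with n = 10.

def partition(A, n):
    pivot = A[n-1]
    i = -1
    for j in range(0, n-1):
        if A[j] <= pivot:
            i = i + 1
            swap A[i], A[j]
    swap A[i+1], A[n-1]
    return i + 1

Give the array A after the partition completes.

pivot=-5, i=-1
j=0: 4>-5, skip
j=1: -7≤-5, i=0, swap(0,1) ⇒ -7 4 -3 -6 0 -2 -8 -4 1 -5
j=2: -3>-5, skip
j=3: -6≤-5, i=1, swap(1,3) ⇒ -7 -6 -3 4 0 -2 -8 -4 1 -5
j=4: 0>-5, skip
j=5: -2>-5, skip
j=6: -8≤-5, i=2, swap(2,6) ⇒ -7 -6 -8 4 0 -2 -3 -4 1 -5
j=7: -4>-5, skip
j=8: 1>-5, skip
swap(3,9) ⇒ -7 -6 -8 -5 0 -2 -3 -4 1 4; return 3

-7 -6 -8 -5 0 -2 -3 -4 1 4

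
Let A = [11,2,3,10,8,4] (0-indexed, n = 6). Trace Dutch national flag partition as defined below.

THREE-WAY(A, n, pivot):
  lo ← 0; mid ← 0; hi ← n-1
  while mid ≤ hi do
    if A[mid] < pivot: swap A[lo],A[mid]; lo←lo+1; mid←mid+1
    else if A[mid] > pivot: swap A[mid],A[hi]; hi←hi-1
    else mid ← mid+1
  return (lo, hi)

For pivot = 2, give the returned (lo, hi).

(0, 0)

pivot = 2; lo=0, mid=0, hi=5
A[mid]=11>2: swap A[0],A[5]; hi=4 → [4,2,3,10,8,11]
A[mid]=4>2: swap A[0],A[4]; hi=3 → [8,2,3,10,4,11]
A[mid]=8>2: swap A[0],A[3]; hi=2 → [10,2,3,8,4,11]
A[mid]=10>2: swap A[0],A[2]; hi=1 → [3,2,10,8,4,11]
A[mid]=3>2: swap A[0],A[1]; hi=0 → [2,3,10,8,4,11]
A[mid]=2=2: mid=1
end: lo=0, hi=0; A = [2,3,10,8,4,11]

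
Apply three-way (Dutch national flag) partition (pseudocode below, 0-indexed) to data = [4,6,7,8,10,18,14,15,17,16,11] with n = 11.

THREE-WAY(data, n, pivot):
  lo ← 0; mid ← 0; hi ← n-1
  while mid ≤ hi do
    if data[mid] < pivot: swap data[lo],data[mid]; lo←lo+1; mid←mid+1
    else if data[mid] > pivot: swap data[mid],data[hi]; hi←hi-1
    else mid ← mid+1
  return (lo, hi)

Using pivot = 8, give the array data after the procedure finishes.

pivot = 8; lo=0, mid=0, hi=10
data[mid]=4<8: swap data[0],data[0]; lo=1,mid=1 → [4,6,7,8,10,18,14,15,17,16,11]
data[mid]=6<8: swap data[1],data[1]; lo=2,mid=2 → [4,6,7,8,10,18,14,15,17,16,11]
data[mid]=7<8: swap data[2],data[2]; lo=3,mid=3 → [4,6,7,8,10,18,14,15,17,16,11]
data[mid]=8=8: mid=4
data[mid]=10>8: swap data[4],data[10]; hi=9 → [4,6,7,8,11,18,14,15,17,16,10]
data[mid]=11>8: swap data[4],data[9]; hi=8 → [4,6,7,8,16,18,14,15,17,11,10]
data[mid]=16>8: swap data[4],data[8]; hi=7 → [4,6,7,8,17,18,14,15,16,11,10]
data[mid]=17>8: swap data[4],data[7]; hi=6 → [4,6,7,8,15,18,14,17,16,11,10]
data[mid]=15>8: swap data[4],data[6]; hi=5 → [4,6,7,8,14,18,15,17,16,11,10]
data[mid]=14>8: swap data[4],data[5]; hi=4 → [4,6,7,8,18,14,15,17,16,11,10]
data[mid]=18>8: swap data[4],data[4]; hi=3 → [4,6,7,8,18,14,15,17,16,11,10]
end: lo=3, hi=3; data = [4,6,7,8,18,14,15,17,16,11,10]

[4,6,7,8,18,14,15,17,16,11,10]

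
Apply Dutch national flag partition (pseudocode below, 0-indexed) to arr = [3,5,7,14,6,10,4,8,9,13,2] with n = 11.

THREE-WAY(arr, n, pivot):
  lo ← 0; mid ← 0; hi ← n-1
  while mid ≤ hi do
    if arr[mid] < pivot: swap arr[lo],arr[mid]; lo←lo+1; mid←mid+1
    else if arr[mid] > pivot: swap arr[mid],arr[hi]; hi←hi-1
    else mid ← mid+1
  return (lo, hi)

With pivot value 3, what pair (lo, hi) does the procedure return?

lo=0 mid=0 hi=10
3=3: mid=1
5>3: swap(1,10), hi=9 ⇒ [3,2,7,14,6,10,4,8,9,13,5]
2<3: swap(0,1), lo=1 mid=2 ⇒ [2,3,7,14,6,10,4,8,9,13,5]
7>3: swap(2,9), hi=8 ⇒ [2,3,13,14,6,10,4,8,9,7,5]
13>3: swap(2,8), hi=7 ⇒ [2,3,9,14,6,10,4,8,13,7,5]
9>3: swap(2,7), hi=6 ⇒ [2,3,8,14,6,10,4,9,13,7,5]
8>3: swap(2,6), hi=5 ⇒ [2,3,4,14,6,10,8,9,13,7,5]
4>3: swap(2,5), hi=4 ⇒ [2,3,10,14,6,4,8,9,13,7,5]
10>3: swap(2,4), hi=3 ⇒ [2,3,6,14,10,4,8,9,13,7,5]
6>3: swap(2,3), hi=2 ⇒ [2,3,14,6,10,4,8,9,13,7,5]
14>3: swap(2,2), hi=1 ⇒ [2,3,14,6,10,4,8,9,13,7,5]
done. lo=1 hi=1; arr=[2,3,14,6,10,4,8,9,13,7,5]

(1, 1)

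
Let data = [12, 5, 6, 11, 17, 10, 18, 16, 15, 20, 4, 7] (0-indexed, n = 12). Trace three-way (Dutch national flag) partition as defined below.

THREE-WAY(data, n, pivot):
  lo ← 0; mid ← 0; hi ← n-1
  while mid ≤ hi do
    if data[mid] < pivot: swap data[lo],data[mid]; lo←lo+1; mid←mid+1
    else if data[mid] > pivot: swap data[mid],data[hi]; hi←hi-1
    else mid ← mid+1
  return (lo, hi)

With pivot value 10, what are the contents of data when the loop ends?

[7, 5, 6, 4, 10, 18, 16, 15, 20, 17, 11, 12]

lo=0 mid=0 hi=11
12>10: swap(0,11), hi=10 ⇒ [7, 5, 6, 11, 17, 10, 18, 16, 15, 20, 4, 12]
7<10: swap(0,0), lo=1 mid=1 ⇒ [7, 5, 6, 11, 17, 10, 18, 16, 15, 20, 4, 12]
5<10: swap(1,1), lo=2 mid=2 ⇒ [7, 5, 6, 11, 17, 10, 18, 16, 15, 20, 4, 12]
6<10: swap(2,2), lo=3 mid=3 ⇒ [7, 5, 6, 11, 17, 10, 18, 16, 15, 20, 4, 12]
11>10: swap(3,10), hi=9 ⇒ [7, 5, 6, 4, 17, 10, 18, 16, 15, 20, 11, 12]
4<10: swap(3,3), lo=4 mid=4 ⇒ [7, 5, 6, 4, 17, 10, 18, 16, 15, 20, 11, 12]
17>10: swap(4,9), hi=8 ⇒ [7, 5, 6, 4, 20, 10, 18, 16, 15, 17, 11, 12]
20>10: swap(4,8), hi=7 ⇒ [7, 5, 6, 4, 15, 10, 18, 16, 20, 17, 11, 12]
15>10: swap(4,7), hi=6 ⇒ [7, 5, 6, 4, 16, 10, 18, 15, 20, 17, 11, 12]
16>10: swap(4,6), hi=5 ⇒ [7, 5, 6, 4, 18, 10, 16, 15, 20, 17, 11, 12]
18>10: swap(4,5), hi=4 ⇒ [7, 5, 6, 4, 10, 18, 16, 15, 20, 17, 11, 12]
10=10: mid=5
done. lo=4 hi=4; data=[7, 5, 6, 4, 10, 18, 16, 15, 20, 17, 11, 12]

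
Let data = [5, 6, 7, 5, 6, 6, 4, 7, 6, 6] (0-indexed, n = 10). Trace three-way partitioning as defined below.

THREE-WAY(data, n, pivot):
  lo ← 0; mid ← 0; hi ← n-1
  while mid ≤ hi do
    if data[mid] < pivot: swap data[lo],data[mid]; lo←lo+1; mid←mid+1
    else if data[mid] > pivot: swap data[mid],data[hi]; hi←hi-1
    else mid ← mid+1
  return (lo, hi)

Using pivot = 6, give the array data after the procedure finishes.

lo=0 mid=0 hi=9
5<6: swap(0,0), lo=1 mid=1 ⇒ [5, 6, 7, 5, 6, 6, 4, 7, 6, 6]
6=6: mid=2
7>6: swap(2,9), hi=8 ⇒ [5, 6, 6, 5, 6, 6, 4, 7, 6, 7]
6=6: mid=3
5<6: swap(1,3), lo=2 mid=4 ⇒ [5, 5, 6, 6, 6, 6, 4, 7, 6, 7]
6=6: mid=5
6=6: mid=6
4<6: swap(2,6), lo=3 mid=7 ⇒ [5, 5, 4, 6, 6, 6, 6, 7, 6, 7]
7>6: swap(7,8), hi=7 ⇒ [5, 5, 4, 6, 6, 6, 6, 6, 7, 7]
6=6: mid=8
done. lo=3 hi=7; data=[5, 5, 4, 6, 6, 6, 6, 6, 7, 7]

[5, 5, 4, 6, 6, 6, 6, 6, 7, 7]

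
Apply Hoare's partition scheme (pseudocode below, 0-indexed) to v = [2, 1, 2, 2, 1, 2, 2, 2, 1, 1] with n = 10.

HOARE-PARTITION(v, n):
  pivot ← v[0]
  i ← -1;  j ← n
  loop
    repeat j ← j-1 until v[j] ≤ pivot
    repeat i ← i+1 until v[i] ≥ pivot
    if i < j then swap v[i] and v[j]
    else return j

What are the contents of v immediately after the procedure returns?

pivot = v[0] = 2; i = -1, j = 10
j→9 (v[9]=1≤2), i→0 (v[0]=2≥2); i<j, swap → [1, 1, 2, 2, 1, 2, 2, 2, 1, 2]
j→8 (v[8]=1≤2), i→2 (v[2]=2≥2); i<j, swap → [1, 1, 1, 2, 1, 2, 2, 2, 2, 2]
j→7 (v[7]=2≤2), i→3 (v[3]=2≥2); i<j, swap → [1, 1, 1, 2, 1, 2, 2, 2, 2, 2]
j→6 (v[6]=2≤2), i→5 (v[5]=2≥2); i<j, swap → [1, 1, 1, 2, 1, 2, 2, 2, 2, 2]
j→5, i→6; i≥j, return j=5. v = [1, 1, 1, 2, 1, 2, 2, 2, 2, 2]

[1, 1, 1, 2, 1, 2, 2, 2, 2, 2]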